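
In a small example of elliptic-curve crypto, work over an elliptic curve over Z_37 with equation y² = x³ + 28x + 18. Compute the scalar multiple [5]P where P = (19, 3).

Double-and-add on 5 = (101)₂. Start with P = (19, 3) for the leading 1-bit.
double: tangent at (19, 3): λ = (3·19² + 28)/(2·3) ≡ 1/6. 6⁻¹ ≡ 31 (mod 37), so λ ≡ 1·31 ≡ 31.
  x = λ² - 19 - 19 = 961 - 38 ≡ 35; y = λ·(19 - 35) - 3 ≡ 19. → (35, 19)
double: tangent at (35, 19): λ = (3·35² + 28)/(2·19) ≡ 3/1. 1⁻¹ ≡ 1 (mod 37), so λ ≡ 3·1 ≡ 3.
  x = λ² - 35 - 35 = 9 - 70 ≡ 13; y = λ·(35 - 13) - 19 ≡ 10. → (13, 10)
add P: (13, 10) + (19, 3). λ = (3 - 10)/(19 - 13) ≡ 30/6 mod 37. 6⁻¹ ≡ 31 (mod 37), so λ ≡ 5.
  x = λ² - 13 - 19 = 25 - 32 ≡ 30; y = λ·(13 - 30) - 10 ≡ 16. → (30, 16)

(30, 16)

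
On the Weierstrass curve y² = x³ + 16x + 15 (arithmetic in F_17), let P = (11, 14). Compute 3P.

(9, 15)

Repeated addition: build up to 3P.
2P: tangent at (11, 14): λ = (3·11² + 16)/(2·14) ≡ 5/11. 11⁻¹ ≡ 14 (mod 17), so λ ≡ 5·14 ≡ 2.
  x = λ² - 11 - 11 = 4 - 22 ≡ 16; y = λ·(11 - 16) - 14 ≡ 10. → (16, 10)
3P: (16, 10) + (11, 14). λ = (14 - 10)/(11 - 16) ≡ 4/12 mod 17. 12⁻¹ ≡ 10 (mod 17), so λ ≡ 6.
  x = λ² - 16 - 11 = 36 - 27 ≡ 9; y = λ·(16 - 9) - 10 ≡ 15. → (9, 15)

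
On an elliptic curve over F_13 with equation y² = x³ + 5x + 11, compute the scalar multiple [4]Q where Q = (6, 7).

Double-and-add on 4 = (100)₂. Start with Q = (6, 7) for the leading 1-bit.
double: tangent at (6, 7): λ = (3·6² + 5)/(2·7) ≡ 9/1. 1⁻¹ ≡ 1 (mod 13), so λ ≡ 9·1 ≡ 9.
  x = λ² - 6 - 6 = 81 - 12 ≡ 4; y = λ·(6 - 4) - 7 ≡ 11. → (4, 11)
double: tangent at (4, 11): λ = (3·4² + 5)/(2·11) ≡ 1/9. 9⁻¹ ≡ 3 (mod 13), so λ ≡ 1·3 ≡ 3.
  x = λ² - 4 - 4 = 9 - 8 ≡ 1; y = λ·(4 - 1) - 11 ≡ 11. → (1, 11)

(1, 11)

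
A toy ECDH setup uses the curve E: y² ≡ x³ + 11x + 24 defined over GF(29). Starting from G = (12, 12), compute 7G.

(0, 16)

Double-and-add on 7 = (111)₂. Start with G = (12, 12) for the leading 1-bit.
double: tangent at (12, 12): λ = (3·12² + 11)/(2·12) ≡ 8/24. 24⁻¹ ≡ 23 (mod 29), so λ ≡ 8·23 ≡ 10.
  x = λ² - 12 - 12 = 100 - 24 ≡ 18; y = λ·(12 - 18) - 12 ≡ 15. → (18, 15)
add G: (18, 15) + (12, 12). λ = (12 - 15)/(12 - 18) ≡ 26/23 mod 29. 23⁻¹ ≡ 24 (mod 29), so λ ≡ 15.
  x = λ² - 18 - 12 = 225 - 30 ≡ 21; y = λ·(18 - 21) - 15 ≡ 27. → (21, 27)
double: tangent at (21, 27): λ = (3·21² + 11)/(2·27) ≡ 0/25. 25⁻¹ ≡ 7 (mod 29), so λ ≡ 0·7 ≡ 0.
  x = λ² - 21 - 21 = 0 - 42 ≡ 16; y = λ·(21 - 16) - 27 ≡ 2. → (16, 2)
add G: (16, 2) + (12, 12). λ = (12 - 2)/(12 - 16) ≡ 10/25 mod 29. 25⁻¹ ≡ 7 (mod 29), so λ ≡ 12.
  x = λ² - 16 - 12 = 144 - 28 ≡ 0; y = λ·(16 - 0) - 2 ≡ 16. → (0, 16)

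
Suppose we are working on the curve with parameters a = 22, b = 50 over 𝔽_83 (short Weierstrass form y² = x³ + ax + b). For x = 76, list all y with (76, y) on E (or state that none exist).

x³ + 22x + 50 = 440698 ≡ 51 (mod 83).
Square roots of 51 mod 83: 36 and 47 (since 36² = 1296 ≡ 51).

36, 47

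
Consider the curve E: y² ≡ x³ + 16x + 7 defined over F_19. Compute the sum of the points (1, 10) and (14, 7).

(1, 10) + (14, 7). λ = (7 - 10)/(14 - 1) ≡ 16/13 mod 19. 13⁻¹ ≡ 3 (mod 19) since 13·3 = 39 ≡ 1, so λ ≡ 10.
  x = λ² - 1 - 14 = 100 - 15 ≡ 9; y = λ·(1 - 9) - 10 ≡ 5. → (9, 5)

(9, 5)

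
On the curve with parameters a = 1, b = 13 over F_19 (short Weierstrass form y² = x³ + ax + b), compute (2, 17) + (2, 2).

O

The two points share x = 2 and their y-coordinates satisfy 17 + 2 ≡ 0 (mod 19), so they are inverses. Their sum is O.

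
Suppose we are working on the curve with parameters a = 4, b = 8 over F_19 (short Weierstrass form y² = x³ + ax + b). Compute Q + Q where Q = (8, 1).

tangent at (8, 1): λ = (3·8² + 4)/(2·1) ≡ 6/2. 2⁻¹ ≡ 10 (mod 19), so λ ≡ 6·10 ≡ 3.
  x = λ² - 8 - 8 = 9 - 16 ≡ 12; y = λ·(8 - 12) - 1 ≡ 6. → (12, 6)

(12, 6)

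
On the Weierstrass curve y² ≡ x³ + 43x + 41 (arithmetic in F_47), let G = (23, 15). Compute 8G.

(11, 24)

Double-and-add on 8 = (1000)₂. Start with G = (23, 15) for the leading 1-bit.
double: tangent at (23, 15): λ = (3·23² + 43)/(2·15) ≡ 32/30. 30⁻¹ ≡ 11 (mod 47) since 30·11 = 330 ≡ 1, so λ ≡ 32·11 ≡ 23.
  x = λ² - 23 - 23 = 529 - 46 ≡ 13; y = λ·(23 - 13) - 15 ≡ 27. → (13, 27)
double: tangent at (13, 27): λ = (3·13² + 43)/(2·27) ≡ 33/7. 7⁻¹ ≡ 27 (mod 47) since 7·27 = 189 ≡ 1, so λ ≡ 33·27 ≡ 45.
  x = λ² - 13 - 13 = 2025 - 26 ≡ 25; y = λ·(13 - 25) - 27 ≡ 44. → (25, 44)
double: tangent at (25, 44): λ = (3·25² + 43)/(2·44) ≡ 38/41. 41⁻¹ ≡ 39 (mod 47) since 41·39 = 1599 ≡ 1, so λ ≡ 38·39 ≡ 25.
  x = λ² - 25 - 25 = 625 - 50 ≡ 11; y = λ·(25 - 11) - 44 ≡ 24. → (11, 24)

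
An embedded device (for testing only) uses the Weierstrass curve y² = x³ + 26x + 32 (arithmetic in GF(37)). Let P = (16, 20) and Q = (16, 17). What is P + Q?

O

The two points share x = 16 and their y-coordinates satisfy 20 + 17 ≡ 0 (mod 37), so they are inverses. Their sum is ∞.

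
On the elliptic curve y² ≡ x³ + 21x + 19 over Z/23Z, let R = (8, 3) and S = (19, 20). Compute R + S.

(8, 3) + (19, 20). λ = (20 - 3)/(19 - 8) ≡ 17/11 mod 23. 11⁻¹ ≡ 21 (mod 23), so λ ≡ 12.
  x = λ² - 8 - 19 = 144 - 27 ≡ 2; y = λ·(8 - 2) - 3 ≡ 0. → (2, 0)

(2, 0)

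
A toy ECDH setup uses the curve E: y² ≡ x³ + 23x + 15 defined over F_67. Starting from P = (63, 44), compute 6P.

Double-and-add on 6 = (110)₂. Start with P = (63, 44) for the leading 1-bit.
double: tangent at (63, 44): λ = (3·63² + 23)/(2·44) ≡ 4/21. 21⁻¹ ≡ 16 (mod 67), so λ ≡ 4·16 ≡ 64.
  x = λ² - 63 - 63 = 4096 - 126 ≡ 17; y = λ·(63 - 17) - 44 ≡ 19. → (17, 19)
add P: (17, 19) + (63, 44). λ = (44 - 19)/(63 - 17) ≡ 25/46 mod 67. 46⁻¹ ≡ 51 (mod 67) since 46·51 = 2346 ≡ 1, so λ ≡ 2.
  x = λ² - 17 - 63 = 4 - 80 ≡ 58; y = λ·(17 - 58) - 19 ≡ 33. → (58, 33)
double: tangent at (58, 33): λ = (3·58² + 23)/(2·33) ≡ 65/66. 66⁻¹ ≡ 66 (mod 67), so λ ≡ 65·66 ≡ 2.
  x = λ² - 58 - 58 = 4 - 116 ≡ 22; y = λ·(58 - 22) - 33 ≡ 39. → (22, 39)

(22, 39)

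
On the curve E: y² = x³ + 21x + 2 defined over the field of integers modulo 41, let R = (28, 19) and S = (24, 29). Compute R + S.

(28, 19) + (24, 29). λ = (29 - 19)/(24 - 28) ≡ 10/37 mod 41. 37⁻¹ ≡ 10 (mod 41), so λ ≡ 18.
  x = λ² - 28 - 24 = 324 - 52 ≡ 26; y = λ·(28 - 26) - 19 ≡ 17. → (26, 17)

(26, 17)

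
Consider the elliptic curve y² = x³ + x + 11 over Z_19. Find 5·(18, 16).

Write P = (18, 16).
Repeated addition: build up to 5P.
2P: tangent at (18, 16): λ = (3·18² + 1)/(2·16) ≡ 4/13. 13⁻¹ ≡ 3 (mod 19) since 13·3 = 39 ≡ 1, so λ ≡ 4·3 ≡ 12.
  x = λ² - 18 - 18 = 144 - 36 ≡ 13; y = λ·(18 - 13) - 16 ≡ 6. → (13, 6)
3P: (13, 6) + (18, 16). λ = (16 - 6)/(18 - 13) ≡ 10/5 mod 19. 5⁻¹ ≡ 4 (mod 19) since 5·4 = 20 ≡ 1, so λ ≡ 2.
  x = λ² - 13 - 18 = 4 - 31 ≡ 11; y = λ·(13 - 11) - 6 ≡ 17. → (11, 17)
4P: (11, 17) + (18, 16). λ = (16 - 17)/(18 - 11) ≡ 18/7 mod 19. 7⁻¹ ≡ 11 (mod 19) since 7·11 = 77 ≡ 1, so λ ≡ 8.
  x = λ² - 11 - 18 = 64 - 29 ≡ 16; y = λ·(11 - 16) - 17 ≡ 0. → (16, 0)
5P: (16, 0) + (18, 16). λ = (16 - 0)/(18 - 16) ≡ 16/2 mod 19. 2⁻¹ ≡ 10 (mod 19), so λ ≡ 8.
  x = λ² - 16 - 18 = 64 - 34 ≡ 11; y = λ·(16 - 11) - 0 ≡ 2. → (11, 2)

(11, 2)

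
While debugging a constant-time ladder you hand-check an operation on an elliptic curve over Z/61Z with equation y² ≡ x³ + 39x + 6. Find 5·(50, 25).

Write G = (50, 25).
Repeated addition: build up to 5G.
2G: tangent at (50, 25): λ = (3·50² + 39)/(2·25) ≡ 36/50. 50⁻¹ ≡ 11 (mod 61) since 50·11 = 550 ≡ 1, so λ ≡ 36·11 ≡ 30.
  x = λ² - 50 - 50 = 900 - 100 ≡ 7; y = λ·(50 - 7) - 25 ≡ 45. → (7, 45)
3G: (7, 45) + (50, 25). λ = (25 - 45)/(50 - 7) ≡ 41/43 mod 61. 43⁻¹ ≡ 44 (mod 61), so λ ≡ 35.
  x = λ² - 7 - 50 = 1225 - 57 ≡ 9; y = λ·(7 - 9) - 45 ≡ 7. → (9, 7)
4G: (9, 7) + (50, 25). λ = (25 - 7)/(50 - 9) ≡ 18/41 mod 61. 41⁻¹ ≡ 3 (mod 61), so λ ≡ 54.
  x = λ² - 9 - 50 = 2916 - 59 ≡ 51; y = λ·(9 - 51) - 7 ≡ 43. → (51, 43)
5G: (51, 43) + (50, 25). λ = (25 - 43)/(50 - 51) ≡ 43/60 mod 61. 60⁻¹ ≡ 60 (mod 61) since 60·60 = 3600 ≡ 1, so λ ≡ 18.
  x = λ² - 51 - 50 = 324 - 101 ≡ 40; y = λ·(51 - 40) - 43 ≡ 33. → (40, 33)

(40, 33)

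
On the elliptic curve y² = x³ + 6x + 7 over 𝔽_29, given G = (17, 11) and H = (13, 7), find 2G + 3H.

First 2G:
Repeated addition: build up to 2G.
2G: tangent at (17, 11): λ = (3·17² + 6)/(2·11) ≡ 3/22. 22⁻¹ ≡ 4 (mod 29), so λ ≡ 3·4 ≡ 12.
  x = λ² - 17 - 17 = 144 - 34 ≡ 23; y = λ·(17 - 23) - 11 ≡ 4. → (23, 4)
2G = (23, 4).
Next 3H:
Repeated addition: build up to 3H.
2H: tangent at (13, 7): λ = (3·13² + 6)/(2·7) ≡ 20/14. 14⁻¹ ≡ 27 (mod 29), so λ ≡ 20·27 ≡ 18.
  x = λ² - 13 - 13 = 324 - 26 ≡ 8; y = λ·(13 - 8) - 7 ≡ 25. → (8, 25)
3H: (8, 25) + (13, 7). λ = (7 - 25)/(13 - 8) ≡ 11/5 mod 29. 5⁻¹ ≡ 6 (mod 29) since 5·6 = 30 ≡ 1, so λ ≡ 8.
  x = λ² - 8 - 13 = 64 - 21 ≡ 14; y = λ·(8 - 14) - 25 ≡ 14. → (14, 14)
3H = (14, 14).
Finally 2G + 3H:
(23, 4) + (14, 14). λ = (14 - 4)/(14 - 23) ≡ 10/20 mod 29. 20⁻¹ ≡ 16 (mod 29), so λ ≡ 15.
  x = λ² - 23 - 14 = 225 - 37 ≡ 14; y = λ·(23 - 14) - 4 ≡ 15. → (14, 15)

(14, 15)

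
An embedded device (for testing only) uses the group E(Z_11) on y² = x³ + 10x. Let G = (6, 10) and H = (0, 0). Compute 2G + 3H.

(8, 3)

First 2G:
Repeated addition: build up to 2G.
2G: tangent at (6, 10): λ = (3·6² + 10)/(2·10) ≡ 8/9. 9⁻¹ ≡ 5 (mod 11), so λ ≡ 8·5 ≡ 7.
  x = λ² - 6 - 6 = 49 - 12 ≡ 4; y = λ·(6 - 4) - 10 ≡ 4. → (4, 4)
2G = (4, 4).
Next 3H:
Repeated addition: build up to 3H.
2H: (0, 0) + (0, 0): same x and y₁ ≡ -y₂, so the sum is 𝒪.
3H: 𝒪 + (0, 0) = (0, 0) (identity).
3H = (0, 0).
Finally 2G + 3H:
(4, 4) + (0, 0). λ = (0 - 4)/(0 - 4) ≡ 7/7 mod 11. 7⁻¹ ≡ 8 (mod 11), so λ ≡ 1.
  x = λ² - 4 - 0 = 1 - 4 ≡ 8; y = λ·(4 - 8) - 4 ≡ 3. → (8, 3)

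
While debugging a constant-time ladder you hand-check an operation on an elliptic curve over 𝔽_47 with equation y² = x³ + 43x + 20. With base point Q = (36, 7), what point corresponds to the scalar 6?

(4, 16)

Double-and-add on 6 = (110)₂. Start with Q = (36, 7) for the leading 1-bit.
double: tangent at (36, 7): λ = (3·36² + 43)/(2·7) ≡ 30/14. 14⁻¹ ≡ 37 (mod 47) since 14·37 = 518 ≡ 1, so λ ≡ 30·37 ≡ 29.
  x = λ² - 36 - 36 = 841 - 72 ≡ 17; y = λ·(36 - 17) - 7 ≡ 27. → (17, 27)
add Q: (17, 27) + (36, 7). λ = (7 - 27)/(36 - 17) ≡ 27/19 mod 47. 19⁻¹ ≡ 5 (mod 47), so λ ≡ 41.
  x = λ² - 17 - 36 = 1681 - 53 ≡ 30; y = λ·(17 - 30) - 27 ≡ 4. → (30, 4)
double: tangent at (30, 4): λ = (3·30² + 43)/(2·4) ≡ 17/8. 8⁻¹ ≡ 6 (mod 47) since 8·6 = 48 ≡ 1, so λ ≡ 17·6 ≡ 8.
  x = λ² - 30 - 30 = 64 - 60 ≡ 4; y = λ·(30 - 4) - 4 ≡ 16. → (4, 16)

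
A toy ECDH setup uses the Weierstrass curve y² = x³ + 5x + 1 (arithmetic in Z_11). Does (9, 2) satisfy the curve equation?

no

y² = 2² ≡ 4; x³ + 5x + 1 = 775 ≡ 5 (mod 11). 4 ≠ 5.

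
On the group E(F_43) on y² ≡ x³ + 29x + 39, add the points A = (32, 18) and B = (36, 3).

(24, 38)

(32, 18) + (36, 3). λ = (3 - 18)/(36 - 32) ≡ 28/4 mod 43. 4⁻¹ ≡ 11 (mod 43) since 4·11 = 44 ≡ 1, so λ ≡ 7.
  x = λ² - 32 - 36 = 49 - 68 ≡ 24; y = λ·(32 - 24) - 18 ≡ 38. → (24, 38)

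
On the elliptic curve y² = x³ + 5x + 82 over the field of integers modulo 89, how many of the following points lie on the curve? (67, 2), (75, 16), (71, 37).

(67, 2): 2² ≡ 4, rhs ≡ 4 → on.
(75, 16): 16² ≡ 78, rhs ≡ 27 → off.
(71, 37): 37² ≡ 34, rhs ≡ 34 → on.

2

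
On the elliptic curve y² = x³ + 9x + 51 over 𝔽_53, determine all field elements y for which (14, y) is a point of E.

18, 35

x³ + 9x + 51 = 2921 ≡ 6 (mod 53).
Square roots of 6 mod 53: 18 and 35 (since 18² = 324 ≡ 6).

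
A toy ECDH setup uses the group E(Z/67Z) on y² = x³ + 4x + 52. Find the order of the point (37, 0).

2

2P: (37, 0) + (37, 0): same x and y₁ ≡ -y₂, so the sum is O.
2P = O, so the order is 2.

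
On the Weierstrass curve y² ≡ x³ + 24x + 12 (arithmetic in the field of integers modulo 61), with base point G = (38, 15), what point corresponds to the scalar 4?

(33, 43)

Double-and-add on 4 = (100)₂. Start with G = (38, 15) for the leading 1-bit.
double: tangent at (38, 15): λ = (3·38² + 24)/(2·15) ≡ 25/30. 30⁻¹ ≡ 59 (mod 61) since 30·59 = 1770 ≡ 1, so λ ≡ 25·59 ≡ 11.
  x = λ² - 38 - 38 = 121 - 76 ≡ 45; y = λ·(38 - 45) - 15 ≡ 30. → (45, 30)
double: tangent at (45, 30): λ = (3·45² + 24)/(2·30) ≡ 60/60. 60⁻¹ ≡ 60 (mod 61) since 60·60 = 3600 ≡ 1, so λ ≡ 60·60 ≡ 1.
  x = λ² - 45 - 45 = 1 - 90 ≡ 33; y = λ·(45 - 33) - 30 ≡ 43. → (33, 43)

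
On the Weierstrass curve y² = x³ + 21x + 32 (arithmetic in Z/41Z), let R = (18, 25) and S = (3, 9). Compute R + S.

(18, 25) + (3, 9). λ = (9 - 25)/(3 - 18) ≡ 25/26 mod 41. 26⁻¹ ≡ 30 (mod 41) since 26·30 = 780 ≡ 1, so λ ≡ 12.
  x = λ² - 18 - 3 = 144 - 21 ≡ 0; y = λ·(18 - 0) - 25 ≡ 27. → (0, 27)

(0, 27)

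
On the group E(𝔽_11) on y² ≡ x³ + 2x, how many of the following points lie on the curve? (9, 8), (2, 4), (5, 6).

(9, 8): 8² ≡ 9, rhs ≡ 10 → off.
(2, 4): 4² ≡ 5, rhs ≡ 1 → off.
(5, 6): 6² ≡ 3, rhs ≡ 3 → on.

1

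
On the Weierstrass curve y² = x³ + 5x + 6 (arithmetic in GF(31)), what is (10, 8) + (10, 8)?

(18, 10)

tangent at (10, 8): λ = (3·10² + 5)/(2·8) ≡ 26/16. 16⁻¹ ≡ 2 (mod 31) since 16·2 = 32 ≡ 1, so λ ≡ 26·2 ≡ 21.
  x = λ² - 10 - 10 = 441 - 20 ≡ 18; y = λ·(10 - 18) - 8 ≡ 10. → (18, 10)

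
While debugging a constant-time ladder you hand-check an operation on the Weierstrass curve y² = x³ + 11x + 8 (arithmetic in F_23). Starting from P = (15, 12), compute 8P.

Repeated addition: build up to 8P.
2P: tangent at (15, 12): λ = (3·15² + 11)/(2·12) ≡ 19/1. 1⁻¹ ≡ 1 (mod 23), so λ ≡ 19·1 ≡ 19.
  x = λ² - 15 - 15 = 361 - 30 ≡ 9; y = λ·(15 - 9) - 12 ≡ 10. → (9, 10)
3P: (9, 10) + (15, 12). λ = (12 - 10)/(15 - 9) ≡ 2/6 mod 23. 6⁻¹ ≡ 4 (mod 23), so λ ≡ 8.
  x = λ² - 9 - 15 = 64 - 24 ≡ 17; y = λ·(9 - 17) - 10 ≡ 18. → (17, 18)
4P: (17, 18) + (15, 12). λ = (12 - 18)/(15 - 17) ≡ 17/21 mod 23. 21⁻¹ ≡ 11 (mod 23) since 21·11 = 231 ≡ 1, so λ ≡ 3.
  x = λ² - 17 - 15 = 9 - 32 ≡ 0; y = λ·(17 - 0) - 18 ≡ 10. → (0, 10)
5P: (0, 10) + (15, 12). λ = (12 - 10)/(15 - 0) ≡ 2/15 mod 23. 15⁻¹ ≡ 20 (mod 23) since 15·20 = 300 ≡ 1, so λ ≡ 17.
  x = λ² - 0 - 15 = 289 - 15 ≡ 21; y = λ·(0 - 21) - 10 ≡ 1. → (21, 1)
6P: (21, 1) + (15, 12). λ = (12 - 1)/(15 - 21) ≡ 11/17 mod 23. 17⁻¹ ≡ 19 (mod 23), so λ ≡ 2.
  x = λ² - 21 - 15 = 4 - 36 ≡ 14; y = λ·(21 - 14) - 1 ≡ 13. → (14, 13)
7P: (14, 13) + (15, 12). λ = (12 - 13)/(15 - 14) ≡ 22/1 mod 23. 1⁻¹ ≡ 1 (mod 23), so λ ≡ 22.
  x = λ² - 14 - 15 = 484 - 29 ≡ 18; y = λ·(14 - 18) - 13 ≡ 14. → (18, 14)
8P: (18, 14) + (15, 12). λ = (12 - 14)/(15 - 18) ≡ 21/20 mod 23. 20⁻¹ ≡ 15 (mod 23) since 20·15 = 300 ≡ 1, so λ ≡ 16.
  x = λ² - 18 - 15 = 256 - 33 ≡ 16; y = λ·(18 - 16) - 14 ≡ 18. → (16, 18)

(16, 18)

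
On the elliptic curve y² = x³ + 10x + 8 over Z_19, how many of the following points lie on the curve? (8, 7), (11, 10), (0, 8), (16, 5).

(8, 7): 7² ≡ 11, rhs ≡ 11 → on.
(11, 10): 10² ≡ 5, rhs ≡ 5 → on.
(0, 8): 8² ≡ 7, rhs ≡ 8 → off.
(16, 5): 5² ≡ 6, rhs ≡ 8 → off.

2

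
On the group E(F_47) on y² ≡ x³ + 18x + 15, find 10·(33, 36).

(3, 40)

Write Q = (33, 36).
Repeated addition: build up to 10Q.
2Q: tangent at (33, 36): λ = (3·33² + 18)/(2·36) ≡ 42/25. 25⁻¹ ≡ 32 (mod 47) since 25·32 = 800 ≡ 1, so λ ≡ 42·32 ≡ 28.
  x = λ² - 33 - 33 = 784 - 66 ≡ 13; y = λ·(33 - 13) - 36 ≡ 7. → (13, 7)
3Q: (13, 7) + (33, 36). λ = (36 - 7)/(33 - 13) ≡ 29/20 mod 47. 20⁻¹ ≡ 40 (mod 47) since 20·40 = 800 ≡ 1, so λ ≡ 32.
  x = λ² - 13 - 33 = 1024 - 46 ≡ 38; y = λ·(13 - 38) - 7 ≡ 39. → (38, 39)
4Q: (38, 39) + (33, 36). λ = (36 - 39)/(33 - 38) ≡ 44/42 mod 47. 42⁻¹ ≡ 28 (mod 47), so λ ≡ 10.
  x = λ² - 38 - 33 = 100 - 71 ≡ 29; y = λ·(38 - 29) - 39 ≡ 4. → (29, 4)
5Q: (29, 4) + (33, 36). λ = (36 - 4)/(33 - 29) ≡ 32/4 mod 47. 4⁻¹ ≡ 12 (mod 47) since 4·12 = 48 ≡ 1, so λ ≡ 8.
  x = λ² - 29 - 33 = 64 - 62 ≡ 2; y = λ·(29 - 2) - 4 ≡ 24. → (2, 24)
6Q: (2, 24) + (33, 36). λ = (36 - 24)/(33 - 2) ≡ 12/31 mod 47. 31⁻¹ ≡ 44 (mod 47), so λ ≡ 11.
  x = λ² - 2 - 33 = 121 - 35 ≡ 39; y = λ·(2 - 39) - 24 ≡ 39. → (39, 39)
7Q: (39, 39) + (33, 36). λ = (36 - 39)/(33 - 39) ≡ 44/41 mod 47. 41⁻¹ ≡ 39 (mod 47), so λ ≡ 24.
  x = λ² - 39 - 33 = 576 - 72 ≡ 34; y = λ·(39 - 34) - 39 ≡ 34. → (34, 34)
8Q: (34, 34) + (33, 36). λ = (36 - 34)/(33 - 34) ≡ 2/46 mod 47. 46⁻¹ ≡ 46 (mod 47), so λ ≡ 45.
  x = λ² - 34 - 33 = 2025 - 67 ≡ 31; y = λ·(34 - 31) - 34 ≡ 7. → (31, 7)
9Q: (31, 7) + (33, 36). λ = (36 - 7)/(33 - 31) ≡ 29/2 mod 47. 2⁻¹ ≡ 24 (mod 47), so λ ≡ 38.
  x = λ² - 31 - 33 = 1444 - 64 ≡ 17; y = λ·(31 - 17) - 7 ≡ 8. → (17, 8)
10Q: (17, 8) + (33, 36). λ = (36 - 8)/(33 - 17) ≡ 28/16 mod 47. 16⁻¹ ≡ 3 (mod 47) since 16·3 = 48 ≡ 1, so λ ≡ 37.
  x = λ² - 17 - 33 = 1369 - 50 ≡ 3; y = λ·(17 - 3) - 8 ≡ 40. → (3, 40)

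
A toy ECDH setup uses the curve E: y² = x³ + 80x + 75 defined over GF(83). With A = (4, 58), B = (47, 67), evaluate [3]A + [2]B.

(62, 16)

First 3A:
Repeated addition: build up to 3A.
2A: tangent at (4, 58): λ = (3·4² + 80)/(2·58) ≡ 45/33. 33⁻¹ ≡ 78 (mod 83) since 33·78 = 2574 ≡ 1, so λ ≡ 45·78 ≡ 24.
  x = λ² - 4 - 4 = 576 - 8 ≡ 70; y = λ·(4 - 70) - 58 ≡ 18. → (70, 18)
3A: (70, 18) + (4, 58). λ = (58 - 18)/(4 - 70) ≡ 40/17 mod 83. 17⁻¹ ≡ 44 (mod 83) since 17·44 = 748 ≡ 1, so λ ≡ 17.
  x = λ² - 70 - 4 = 289 - 74 ≡ 49; y = λ·(70 - 49) - 18 ≡ 7. → (49, 7)
3A = (49, 7).
Next 2B:
Repeated addition: build up to 2B.
2B: tangent at (47, 67): λ = (3·47² + 80)/(2·67) ≡ 67/51. 51⁻¹ ≡ 70 (mod 83), so λ ≡ 67·70 ≡ 42.
  x = λ² - 47 - 47 = 1764 - 94 ≡ 10; y = λ·(47 - 10) - 67 ≡ 76. → (10, 76)
2B = (10, 76).
Finally 3A + 2B:
(49, 7) + (10, 76). λ = (76 - 7)/(10 - 49) ≡ 69/44 mod 83. 44⁻¹ ≡ 17 (mod 83) since 44·17 = 748 ≡ 1, so λ ≡ 11.
  x = λ² - 49 - 10 = 121 - 59 ≡ 62; y = λ·(49 - 62) - 7 ≡ 16. → (62, 16)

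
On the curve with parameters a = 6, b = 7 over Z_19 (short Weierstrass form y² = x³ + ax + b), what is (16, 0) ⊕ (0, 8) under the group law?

(16, 0) + (0, 8). λ = (8 - 0)/(0 - 16) ≡ 8/3 mod 19. 3⁻¹ ≡ 13 (mod 19), so λ ≡ 9.
  x = λ² - 16 - 0 = 81 - 16 ≡ 8; y = λ·(16 - 8) - 0 ≡ 15. → (8, 15)

(8, 15)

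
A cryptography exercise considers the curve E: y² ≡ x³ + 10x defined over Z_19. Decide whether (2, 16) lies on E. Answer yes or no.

yes

y² = 16² ≡ 9; x³ + 10x + 0 = 28 ≡ 9 (mod 19). 9 = 9.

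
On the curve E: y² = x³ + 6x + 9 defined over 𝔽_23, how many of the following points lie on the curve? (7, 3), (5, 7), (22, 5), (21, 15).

2

(7, 3): 3² ≡ 9, rhs ≡ 3 → off.
(5, 7): 7² ≡ 3, rhs ≡ 3 → on.
(22, 5): 5² ≡ 2, rhs ≡ 2 → on.
(21, 15): 15² ≡ 18, rhs ≡ 12 → off.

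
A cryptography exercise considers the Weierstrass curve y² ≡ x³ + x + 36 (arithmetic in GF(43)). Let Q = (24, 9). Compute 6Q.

Repeated addition: build up to 6Q.
2Q: tangent at (24, 9): λ = (3·24² + 1)/(2·9) ≡ 9/18. 18⁻¹ ≡ 12 (mod 43), so λ ≡ 9·12 ≡ 22.
  x = λ² - 24 - 24 = 484 - 48 ≡ 6; y = λ·(24 - 6) - 9 ≡ 0. → (6, 0)
3Q: (6, 0) + (24, 9). λ = (9 - 0)/(24 - 6) ≡ 9/18 mod 43. 18⁻¹ ≡ 12 (mod 43) since 18·12 = 216 ≡ 1, so λ ≡ 22.
  x = λ² - 6 - 24 = 484 - 30 ≡ 24; y = λ·(6 - 24) - 0 ≡ 34. → (24, 34)
4Q: (24, 34) + (24, 9): same x and y₁ ≡ -y₂, so the sum is O.
5Q: O + (24, 9) = (24, 9) (identity).
6Q: tangent at (24, 9): λ = (3·24² + 1)/(2·9) ≡ 9/18. 18⁻¹ ≡ 12 (mod 43), so λ ≡ 9·12 ≡ 22.
  x = λ² - 24 - 24 = 484 - 48 ≡ 6; y = λ·(24 - 6) - 9 ≡ 0. → (6, 0)

(6, 0)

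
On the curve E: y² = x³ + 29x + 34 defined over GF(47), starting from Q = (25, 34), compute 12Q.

(44, 25)

Double-and-add on 12 = (1100)₂. Start with Q = (25, 34) for the leading 1-bit.
double: tangent at (25, 34): λ = (3·25² + 29)/(2·34) ≡ 24/21. 21⁻¹ ≡ 9 (mod 47), so λ ≡ 24·9 ≡ 28.
  x = λ² - 25 - 25 = 784 - 50 ≡ 29; y = λ·(25 - 29) - 34 ≡ 42. → (29, 42)
add Q: (29, 42) + (25, 34). λ = (34 - 42)/(25 - 29) ≡ 39/43 mod 47. 43⁻¹ ≡ 35 (mod 47) since 43·35 = 1505 ≡ 1, so λ ≡ 2.
  x = λ² - 29 - 25 = 4 - 54 ≡ 44; y = λ·(29 - 44) - 42 ≡ 22. → (44, 22)
double: tangent at (44, 22): λ = (3·44² + 29)/(2·22) ≡ 9/44. 44⁻¹ ≡ 31 (mod 47), so λ ≡ 9·31 ≡ 44.
  x = λ² - 44 - 44 = 1936 - 88 ≡ 15; y = λ·(44 - 15) - 22 ≡ 32. → (15, 32)
double: tangent at (15, 32): λ = (3·15² + 29)/(2·32) ≡ 46/17. 17⁻¹ ≡ 36 (mod 47) since 17·36 = 612 ≡ 1, so λ ≡ 46·36 ≡ 11.
  x = λ² - 15 - 15 = 121 - 30 ≡ 44; y = λ·(15 - 44) - 32 ≡ 25. → (44, 25)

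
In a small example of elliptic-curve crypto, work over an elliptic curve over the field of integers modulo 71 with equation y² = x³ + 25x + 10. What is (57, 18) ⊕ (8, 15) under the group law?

(57, 18) + (8, 15). λ = (15 - 18)/(8 - 57) ≡ 68/22 mod 71. 22⁻¹ ≡ 42 (mod 71) since 22·42 = 924 ≡ 1, so λ ≡ 16.
  x = λ² - 57 - 8 = 256 - 65 ≡ 49; y = λ·(57 - 49) - 18 ≡ 39. → (49, 39)

(49, 39)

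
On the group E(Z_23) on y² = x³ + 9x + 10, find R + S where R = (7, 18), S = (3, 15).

(7, 18) + (3, 15). λ = (15 - 18)/(3 - 7) ≡ 20/19 mod 23. 19⁻¹ ≡ 17 (mod 23) since 19·17 = 323 ≡ 1, so λ ≡ 18.
  x = λ² - 7 - 3 = 324 - 10 ≡ 15; y = λ·(7 - 15) - 18 ≡ 22. → (15, 22)

(15, 22)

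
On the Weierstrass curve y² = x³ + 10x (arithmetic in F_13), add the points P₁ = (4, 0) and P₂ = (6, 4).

(7, 7)

(4, 0) + (6, 4). λ = (4 - 0)/(6 - 4) ≡ 4/2 mod 13. 2⁻¹ ≡ 7 (mod 13) since 2·7 = 14 ≡ 1, so λ ≡ 2.
  x = λ² - 4 - 6 = 4 - 10 ≡ 7; y = λ·(4 - 7) - 0 ≡ 7. → (7, 7)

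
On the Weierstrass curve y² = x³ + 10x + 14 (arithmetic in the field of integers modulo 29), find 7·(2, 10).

(11, 11)

Write G = (2, 10).
Double-and-add on 7 = (111)₂. Start with G = (2, 10) for the leading 1-bit.
double: tangent at (2, 10): λ = (3·2² + 10)/(2·10) ≡ 22/20. 20⁻¹ ≡ 16 (mod 29) since 20·16 = 320 ≡ 1, so λ ≡ 22·16 ≡ 4.
  x = λ² - 2 - 2 = 16 - 4 ≡ 12; y = λ·(2 - 12) - 10 ≡ 8. → (12, 8)
add G: (12, 8) + (2, 10). λ = (10 - 8)/(2 - 12) ≡ 2/19 mod 29. 19⁻¹ ≡ 26 (mod 29) since 19·26 = 494 ≡ 1, so λ ≡ 23.
  x = λ² - 12 - 2 = 529 - 14 ≡ 22; y = λ·(12 - 22) - 8 ≡ 23. → (22, 23)
double: tangent at (22, 23): λ = (3·22² + 10)/(2·23) ≡ 12/17. 17⁻¹ ≡ 12 (mod 29) since 17·12 = 204 ≡ 1, so λ ≡ 12·12 ≡ 28.
  x = λ² - 22 - 22 = 784 - 44 ≡ 15; y = λ·(22 - 15) - 23 ≡ 28. → (15, 28)
add G: (15, 28) + (2, 10). λ = (10 - 28)/(2 - 15) ≡ 11/16 mod 29. 16⁻¹ ≡ 20 (mod 29), so λ ≡ 17.
  x = λ² - 15 - 2 = 289 - 17 ≡ 11; y = λ·(15 - 11) - 28 ≡ 11. → (11, 11)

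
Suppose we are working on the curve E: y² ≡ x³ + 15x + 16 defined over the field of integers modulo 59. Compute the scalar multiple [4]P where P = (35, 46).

(14, 43)

Double-and-add on 4 = (100)₂. Start with P = (35, 46) for the leading 1-bit.
double: tangent at (35, 46): λ = (3·35² + 15)/(2·46) ≡ 32/33. 33⁻¹ ≡ 34 (mod 59), so λ ≡ 32·34 ≡ 26.
  x = λ² - 35 - 35 = 676 - 70 ≡ 16; y = λ·(35 - 16) - 46 ≡ 35. → (16, 35)
double: tangent at (16, 35): λ = (3·16² + 15)/(2·35) ≡ 16/11. 11⁻¹ ≡ 43 (mod 59) since 11·43 = 473 ≡ 1, so λ ≡ 16·43 ≡ 39.
  x = λ² - 16 - 16 = 1521 - 32 ≡ 14; y = λ·(16 - 14) - 35 ≡ 43. → (14, 43)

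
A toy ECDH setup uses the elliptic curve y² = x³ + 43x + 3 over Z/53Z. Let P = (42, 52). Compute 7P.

Double-and-add on 7 = (111)₂. Start with P = (42, 52) for the leading 1-bit.
double: tangent at (42, 52): λ = (3·42² + 43)/(2·52) ≡ 35/51. 51⁻¹ ≡ 26 (mod 53), so λ ≡ 35·26 ≡ 9.
  x = λ² - 42 - 42 = 81 - 84 ≡ 50; y = λ·(42 - 50) - 52 ≡ 35. → (50, 35)
add P: (50, 35) + (42, 52). λ = (52 - 35)/(42 - 50) ≡ 17/45 mod 53. 45⁻¹ ≡ 33 (mod 53), so λ ≡ 31.
  x = λ² - 50 - 42 = 961 - 92 ≡ 21; y = λ·(50 - 21) - 35 ≡ 16. → (21, 16)
double: tangent at (21, 16): λ = (3·21² + 43)/(2·16) ≡ 41/32. 32⁻¹ ≡ 5 (mod 53) since 32·5 = 160 ≡ 1, so λ ≡ 41·5 ≡ 46.
  x = λ² - 21 - 21 = 2116 - 42 ≡ 7; y = λ·(21 - 7) - 16 ≡ 45. → (7, 45)
add P: (7, 45) + (42, 52). λ = (52 - 45)/(42 - 7) ≡ 7/35 mod 53. 35⁻¹ ≡ 50 (mod 53), so λ ≡ 32.
  x = λ² - 7 - 42 = 1024 - 49 ≡ 21; y = λ·(7 - 21) - 45 ≡ 37. → (21, 37)

(21, 37)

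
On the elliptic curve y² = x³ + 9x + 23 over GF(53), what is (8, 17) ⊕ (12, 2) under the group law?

(8, 17) + (12, 2). λ = (2 - 17)/(12 - 8) ≡ 38/4 mod 53. 4⁻¹ ≡ 40 (mod 53) since 4·40 = 160 ≡ 1, so λ ≡ 36.
  x = λ² - 8 - 12 = 1296 - 20 ≡ 4; y = λ·(8 - 4) - 17 ≡ 21. → (4, 21)

(4, 21)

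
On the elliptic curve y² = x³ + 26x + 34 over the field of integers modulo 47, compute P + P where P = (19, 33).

(10, 5)

tangent at (19, 33): λ = (3·19² + 26)/(2·33) ≡ 28/19. 19⁻¹ ≡ 5 (mod 47) since 19·5 = 95 ≡ 1, so λ ≡ 28·5 ≡ 46.
  x = λ² - 19 - 19 = 2116 - 38 ≡ 10; y = λ·(19 - 10) - 33 ≡ 5. → (10, 5)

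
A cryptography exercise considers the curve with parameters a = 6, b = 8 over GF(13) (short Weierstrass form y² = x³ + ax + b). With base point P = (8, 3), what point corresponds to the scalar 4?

Double-and-add on 4 = (100)₂. Start with P = (8, 3) for the leading 1-bit.
double: tangent at (8, 3): λ = (3·8² + 6)/(2·3) ≡ 3/6. 6⁻¹ ≡ 11 (mod 13), so λ ≡ 3·11 ≡ 7.
  x = λ² - 8 - 8 = 49 - 16 ≡ 7; y = λ·(8 - 7) - 3 ≡ 4. → (7, 4)
double: tangent at (7, 4): λ = (3·7² + 6)/(2·4) ≡ 10/8. 8⁻¹ ≡ 5 (mod 13), so λ ≡ 10·5 ≡ 11.
  x = λ² - 7 - 7 = 121 - 14 ≡ 3; y = λ·(7 - 3) - 4 ≡ 1. → (3, 1)

(3, 1)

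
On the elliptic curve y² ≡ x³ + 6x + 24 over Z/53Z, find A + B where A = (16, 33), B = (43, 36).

(30, 42)

(16, 33) + (43, 36). λ = (36 - 33)/(43 - 16) ≡ 3/27 mod 53. 27⁻¹ ≡ 2 (mod 53), so λ ≡ 6.
  x = λ² - 16 - 43 = 36 - 59 ≡ 30; y = λ·(16 - 30) - 33 ≡ 42. → (30, 42)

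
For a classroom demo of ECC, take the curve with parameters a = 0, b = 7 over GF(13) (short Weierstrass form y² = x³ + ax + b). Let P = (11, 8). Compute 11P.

(8, 8)

Double-and-add on 11 = (1011)₂. Start with P = (11, 8) for the leading 1-bit.
double: tangent at (11, 8): λ = (3·11² + 0)/(2·8) ≡ 12/3. 3⁻¹ ≡ 9 (mod 13) since 3·9 = 27 ≡ 1, so λ ≡ 12·9 ≡ 4.
  x = λ² - 11 - 11 = 16 - 22 ≡ 7; y = λ·(11 - 7) - 8 ≡ 8. → (7, 8)
double: tangent at (7, 8): λ = (3·7² + 0)/(2·8) ≡ 4/3. 3⁻¹ ≡ 9 (mod 13), so λ ≡ 4·9 ≡ 10.
  x = λ² - 7 - 7 = 100 - 14 ≡ 8; y = λ·(7 - 8) - 8 ≡ 8. → (8, 8)
add P: (8, 8) + (11, 8). λ = (8 - 8)/(11 - 8) ≡ 0/3 mod 13. 3⁻¹ ≡ 9 (mod 13) since 3·9 = 27 ≡ 1, so λ ≡ 0.
  x = λ² - 8 - 11 = 0 - 19 ≡ 7; y = λ·(8 - 7) - 8 ≡ 5. → (7, 5)
double: tangent at (7, 5): λ = (3·7² + 0)/(2·5) ≡ 4/10. 10⁻¹ ≡ 4 (mod 13), so λ ≡ 4·4 ≡ 3.
  x = λ² - 7 - 7 = 9 - 14 ≡ 8; y = λ·(7 - 8) - 5 ≡ 5. → (8, 5)
add P: (8, 5) + (11, 8). λ = (8 - 5)/(11 - 8) ≡ 3/3 mod 13. 3⁻¹ ≡ 9 (mod 13) since 3·9 = 27 ≡ 1, so λ ≡ 1.
  x = λ² - 8 - 11 = 1 - 19 ≡ 8; y = λ·(8 - 8) - 5 ≡ 8. → (8, 8)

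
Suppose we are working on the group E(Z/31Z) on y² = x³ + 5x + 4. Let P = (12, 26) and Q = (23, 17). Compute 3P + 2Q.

First 3P:
Repeated addition: build up to 3P.
2P: tangent at (12, 26): λ = (3·12² + 5)/(2·26) ≡ 3/21. 21⁻¹ ≡ 3 (mod 31), so λ ≡ 3·3 ≡ 9.
  x = λ² - 12 - 12 = 81 - 24 ≡ 26; y = λ·(12 - 26) - 26 ≡ 3. → (26, 3)
3P: (26, 3) + (12, 26). λ = (26 - 3)/(12 - 26) ≡ 23/17 mod 31. 17⁻¹ ≡ 11 (mod 31), so λ ≡ 5.
  x = λ² - 26 - 12 = 25 - 38 ≡ 18; y = λ·(26 - 18) - 3 ≡ 6. → (18, 6)
3P = (18, 6).
Next 2Q:
Repeated addition: build up to 2Q.
2Q: tangent at (23, 17): λ = (3·23² + 5)/(2·17) ≡ 11/3. 3⁻¹ ≡ 21 (mod 31) since 3·21 = 63 ≡ 1, so λ ≡ 11·21 ≡ 14.
  x = λ² - 23 - 23 = 196 - 46 ≡ 26; y = λ·(23 - 26) - 17 ≡ 3. → (26, 3)
2Q = (26, 3).
Finally 3P + 2Q:
(18, 6) + (26, 3). λ = (3 - 6)/(26 - 18) ≡ 28/8 mod 31. 8⁻¹ ≡ 4 (mod 31), so λ ≡ 19.
  x = λ² - 18 - 26 = 361 - 44 ≡ 7; y = λ·(18 - 7) - 6 ≡ 17. → (7, 17)

(7, 17)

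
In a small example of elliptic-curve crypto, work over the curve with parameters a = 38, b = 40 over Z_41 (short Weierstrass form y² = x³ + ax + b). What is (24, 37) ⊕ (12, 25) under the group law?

(24, 37) + (12, 25). λ = (25 - 37)/(12 - 24) ≡ 29/29 mod 41. 29⁻¹ ≡ 17 (mod 41) since 29·17 = 493 ≡ 1, so λ ≡ 1.
  x = λ² - 24 - 12 = 1 - 36 ≡ 6; y = λ·(24 - 6) - 37 ≡ 22. → (6, 22)

(6, 22)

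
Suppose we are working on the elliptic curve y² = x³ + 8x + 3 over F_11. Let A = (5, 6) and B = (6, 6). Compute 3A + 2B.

(2, 4)

First 3A:
Repeated addition: build up to 3A.
2A: tangent at (5, 6): λ = (3·5² + 8)/(2·6) ≡ 6/1. 1⁻¹ ≡ 1 (mod 11), so λ ≡ 6·1 ≡ 6.
  x = λ² - 5 - 5 = 36 - 10 ≡ 4; y = λ·(5 - 4) - 6 ≡ 0. → (4, 0)
3A: (4, 0) + (5, 6). λ = (6 - 0)/(5 - 4) ≡ 6/1 mod 11. 1⁻¹ ≡ 1 (mod 11), so λ ≡ 6.
  x = λ² - 4 - 5 = 36 - 9 ≡ 5; y = λ·(4 - 5) - 0 ≡ 5. → (5, 5)
3A = (5, 5).
Next 2B:
Repeated addition: build up to 2B.
2B: tangent at (6, 6): λ = (3·6² + 8)/(2·6) ≡ 6/1. 1⁻¹ ≡ 1 (mod 11), so λ ≡ 6·1 ≡ 6.
  x = λ² - 6 - 6 = 36 - 12 ≡ 2; y = λ·(6 - 2) - 6 ≡ 7. → (2, 7)
2B = (2, 7).
Finally 3A + 2B:
(5, 5) + (2, 7). λ = (7 - 5)/(2 - 5) ≡ 2/8 mod 11. 8⁻¹ ≡ 7 (mod 11), so λ ≡ 3.
  x = λ² - 5 - 2 = 9 - 7 ≡ 2; y = λ·(5 - 2) - 5 ≡ 4. → (2, 4)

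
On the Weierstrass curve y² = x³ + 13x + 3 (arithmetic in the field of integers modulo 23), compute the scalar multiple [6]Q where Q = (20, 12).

(15, 10)

Double-and-add on 6 = (110)₂. Start with Q = (20, 12) for the leading 1-bit.
double: tangent at (20, 12): λ = (3·20² + 13)/(2·12) ≡ 17/1. 1⁻¹ ≡ 1 (mod 23), so λ ≡ 17·1 ≡ 17.
  x = λ² - 20 - 20 = 289 - 40 ≡ 19; y = λ·(20 - 19) - 12 ≡ 5. → (19, 5)
add Q: (19, 5) + (20, 12). λ = (12 - 5)/(20 - 19) ≡ 7/1 mod 23. 1⁻¹ ≡ 1 (mod 23) since 1·1 = 1 ≡ 1, so λ ≡ 7.
  x = λ² - 19 - 20 = 49 - 39 ≡ 10; y = λ·(19 - 10) - 5 ≡ 12. → (10, 12)
double: tangent at (10, 12): λ = (3·10² + 13)/(2·12) ≡ 14/1. 1⁻¹ ≡ 1 (mod 23) since 1·1 = 1 ≡ 1, so λ ≡ 14·1 ≡ 14.
  x = λ² - 10 - 10 = 196 - 20 ≡ 15; y = λ·(10 - 15) - 12 ≡ 10. → (15, 10)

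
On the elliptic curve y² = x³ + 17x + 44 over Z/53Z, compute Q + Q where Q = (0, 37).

tangent at (0, 37): λ = (3·0² + 17)/(2·37) ≡ 17/21. 21⁻¹ ≡ 48 (mod 53) since 21·48 = 1008 ≡ 1, so λ ≡ 17·48 ≡ 21.
  x = λ² - 0 - 0 = 441 - 0 ≡ 17; y = λ·(0 - 17) - 37 ≡ 30. → (17, 30)

(17, 30)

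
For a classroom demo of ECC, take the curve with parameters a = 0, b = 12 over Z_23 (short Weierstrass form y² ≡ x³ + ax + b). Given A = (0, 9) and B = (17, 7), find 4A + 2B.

(13, 22)

First 4A:
Double-and-add on 4 = (100)₂. Start with A = (0, 9) for the leading 1-bit.
double: tangent at (0, 9): λ = (3·0² + 0)/(2·9) ≡ 0/18. 18⁻¹ ≡ 9 (mod 23) since 18·9 = 162 ≡ 1, so λ ≡ 0·9 ≡ 0.
  x = λ² - 0 - 0 = 0 - 0 ≡ 0; y = λ·(0 - 0) - 9 ≡ 14. → (0, 14)
double: tangent at (0, 14): λ = (3·0² + 0)/(2·14) ≡ 0/5. 5⁻¹ ≡ 14 (mod 23) since 5·14 = 70 ≡ 1, so λ ≡ 0·14 ≡ 0.
  x = λ² - 0 - 0 = 0 - 0 ≡ 0; y = λ·(0 - 0) - 14 ≡ 9. → (0, 9)
4A = (0, 9).
Next 2B:
Repeated addition: build up to 2B.
2B: tangent at (17, 7): λ = (3·17² + 0)/(2·7) ≡ 16/14. 14⁻¹ ≡ 5 (mod 23), so λ ≡ 16·5 ≡ 11.
  x = λ² - 17 - 17 = 121 - 34 ≡ 18; y = λ·(17 - 18) - 7 ≡ 5. → (18, 5)
2B = (18, 5).
Finally 4A + 2B:
(0, 9) + (18, 5). λ = (5 - 9)/(18 - 0) ≡ 19/18 mod 23. 18⁻¹ ≡ 9 (mod 23) since 18·9 = 162 ≡ 1, so λ ≡ 10.
  x = λ² - 0 - 18 = 100 - 18 ≡ 13; y = λ·(0 - 13) - 9 ≡ 22. → (13, 22)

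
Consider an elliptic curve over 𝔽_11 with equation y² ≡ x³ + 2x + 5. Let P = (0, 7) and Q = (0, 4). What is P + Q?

The two points share x = 0 and their y-coordinates satisfy 7 + 4 ≡ 0 (mod 11), so they are inverses. Their sum is 𝒪.

O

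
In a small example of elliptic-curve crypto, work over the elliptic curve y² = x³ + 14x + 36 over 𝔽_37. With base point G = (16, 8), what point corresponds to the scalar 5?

Double-and-add on 5 = (101)₂. Start with G = (16, 8) for the leading 1-bit.
double: tangent at (16, 8): λ = (3·16² + 14)/(2·8) ≡ 5/16. 16⁻¹ ≡ 7 (mod 37) since 16·7 = 112 ≡ 1, so λ ≡ 5·7 ≡ 35.
  x = λ² - 16 - 16 = 1225 - 32 ≡ 9; y = λ·(16 - 9) - 8 ≡ 15. → (9, 15)
double: tangent at (9, 15): λ = (3·9² + 14)/(2·15) ≡ 35/30. 30⁻¹ ≡ 21 (mod 37), so λ ≡ 35·21 ≡ 32.
  x = λ² - 9 - 9 = 1024 - 18 ≡ 7; y = λ·(9 - 7) - 15 ≡ 12. → (7, 12)
add G: (7, 12) + (16, 8). λ = (8 - 12)/(16 - 7) ≡ 33/9 mod 37. 9⁻¹ ≡ 33 (mod 37) since 9·33 = 297 ≡ 1, so λ ≡ 16.
  x = λ² - 7 - 16 = 256 - 23 ≡ 11; y = λ·(7 - 11) - 12 ≡ 35. → (11, 35)

(11, 35)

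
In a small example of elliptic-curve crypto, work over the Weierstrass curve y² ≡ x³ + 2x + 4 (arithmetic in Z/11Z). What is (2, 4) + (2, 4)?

tangent at (2, 4): λ = (3·2² + 2)/(2·4) ≡ 3/8. 8⁻¹ ≡ 7 (mod 11), so λ ≡ 3·7 ≡ 10.
  x = λ² - 2 - 2 = 100 - 4 ≡ 8; y = λ·(2 - 8) - 4 ≡ 2. → (8, 2)

(8, 2)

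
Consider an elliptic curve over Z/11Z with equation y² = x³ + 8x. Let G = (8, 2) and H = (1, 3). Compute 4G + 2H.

First 4G:
Repeated addition: build up to 4G.
2G: tangent at (8, 2): λ = (3·8² + 8)/(2·2) ≡ 2/4. 4⁻¹ ≡ 3 (mod 11), so λ ≡ 2·3 ≡ 6.
  x = λ² - 8 - 8 = 36 - 16 ≡ 9; y = λ·(8 - 9) - 2 ≡ 3. → (9, 3)
3G: (9, 3) + (8, 2). λ = (2 - 3)/(8 - 9) ≡ 10/10 mod 11. 10⁻¹ ≡ 10 (mod 11) since 10·10 = 100 ≡ 1, so λ ≡ 1.
  x = λ² - 9 - 8 = 1 - 17 ≡ 6; y = λ·(9 - 6) - 3 ≡ 0. → (6, 0)
4G: (6, 0) + (8, 2). λ = (2 - 0)/(8 - 6) ≡ 2/2 mod 11. 2⁻¹ ≡ 6 (mod 11), so λ ≡ 1.
  x = λ² - 6 - 8 = 1 - 14 ≡ 9; y = λ·(6 - 9) - 0 ≡ 8. → (9, 8)
4G = (9, 8).
Next 2H:
Repeated addition: build up to 2H.
2H: tangent at (1, 3): λ = (3·1² + 8)/(2·3) ≡ 0/6. 6⁻¹ ≡ 2 (mod 11) since 6·2 = 12 ≡ 1, so λ ≡ 0·2 ≡ 0.
  x = λ² - 1 - 1 = 0 - 2 ≡ 9; y = λ·(1 - 9) - 3 ≡ 8. → (9, 8)
2H = (9, 8).
Finally 4G + 2H:
tangent at (9, 8): λ = (3·9² + 8)/(2·8) ≡ 9/5. 5⁻¹ ≡ 9 (mod 11) since 5·9 = 45 ≡ 1, so λ ≡ 9·9 ≡ 4.
  x = λ² - 9 - 9 = 16 - 18 ≡ 9; y = λ·(9 - 9) - 8 ≡ 3. → (9, 3)

(9, 3)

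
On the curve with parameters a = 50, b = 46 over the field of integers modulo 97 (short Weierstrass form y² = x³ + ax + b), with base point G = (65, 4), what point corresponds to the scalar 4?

Double-and-add on 4 = (100)₂. Start with G = (65, 4) for the leading 1-bit.
double: tangent at (65, 4): λ = (3·65² + 50)/(2·4) ≡ 18/8. 8⁻¹ ≡ 85 (mod 97), so λ ≡ 18·85 ≡ 75.
  x = λ² - 65 - 65 = 5625 - 130 ≡ 63; y = λ·(65 - 63) - 4 ≡ 49. → (63, 49)
double: tangent at (63, 49): λ = (3·63² + 50)/(2·49) ≡ 26/1. 1⁻¹ ≡ 1 (mod 97) since 1·1 = 1 ≡ 1, so λ ≡ 26·1 ≡ 26.
  x = λ² - 63 - 63 = 676 - 126 ≡ 65; y = λ·(63 - 65) - 49 ≡ 93. → (65, 93)

(65, 93)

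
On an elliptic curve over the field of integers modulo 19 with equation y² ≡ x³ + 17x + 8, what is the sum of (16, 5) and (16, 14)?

The two points share x = 16 and their y-coordinates satisfy 5 + 14 ≡ 0 (mod 19), so they are inverses. Their sum is 𝒪.

O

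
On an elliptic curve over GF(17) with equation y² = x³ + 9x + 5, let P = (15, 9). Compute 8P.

(1, 10)

Repeated addition: build up to 8P.
2P: tangent at (15, 9): λ = (3·15² + 9)/(2·9) ≡ 4/1. 1⁻¹ ≡ 1 (mod 17), so λ ≡ 4·1 ≡ 4.
  x = λ² - 15 - 15 = 16 - 30 ≡ 3; y = λ·(15 - 3) - 9 ≡ 5. → (3, 5)
3P: (3, 5) + (15, 9). λ = (9 - 5)/(15 - 3) ≡ 4/12 mod 17. 12⁻¹ ≡ 10 (mod 17) since 12·10 = 120 ≡ 1, so λ ≡ 6.
  x = λ² - 3 - 15 = 36 - 18 ≡ 1; y = λ·(3 - 1) - 5 ≡ 7. → (1, 7)
4P: (1, 7) + (15, 9). λ = (9 - 7)/(15 - 1) ≡ 2/14 mod 17. 14⁻¹ ≡ 11 (mod 17) since 14·11 = 154 ≡ 1, so λ ≡ 5.
  x = λ² - 1 - 15 = 25 - 16 ≡ 9; y = λ·(1 - 9) - 7 ≡ 4. → (9, 4)
5P: (9, 4) + (15, 9). λ = (9 - 4)/(15 - 9) ≡ 5/6 mod 17. 6⁻¹ ≡ 3 (mod 17), so λ ≡ 15.
  x = λ² - 9 - 15 = 225 - 24 ≡ 14; y = λ·(9 - 14) - 4 ≡ 6. → (14, 6)
6P: (14, 6) + (15, 9). λ = (9 - 6)/(15 - 14) ≡ 3/1 mod 17. 1⁻¹ ≡ 1 (mod 17) since 1·1 = 1 ≡ 1, so λ ≡ 3.
  x = λ² - 14 - 15 = 9 - 29 ≡ 14; y = λ·(14 - 14) - 6 ≡ 11. → (14, 11)
7P: (14, 11) + (15, 9). λ = (9 - 11)/(15 - 14) ≡ 15/1 mod 17. 1⁻¹ ≡ 1 (mod 17) since 1·1 = 1 ≡ 1, so λ ≡ 15.
  x = λ² - 14 - 15 = 225 - 29 ≡ 9; y = λ·(14 - 9) - 11 ≡ 13. → (9, 13)
8P: (9, 13) + (15, 9). λ = (9 - 13)/(15 - 9) ≡ 13/6 mod 17. 6⁻¹ ≡ 3 (mod 17), so λ ≡ 5.
  x = λ² - 9 - 15 = 25 - 24 ≡ 1; y = λ·(9 - 1) - 13 ≡ 10. → (1, 10)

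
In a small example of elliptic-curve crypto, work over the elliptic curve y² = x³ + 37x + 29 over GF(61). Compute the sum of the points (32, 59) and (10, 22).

(32, 59) + (10, 22). λ = (22 - 59)/(10 - 32) ≡ 24/39 mod 61. 39⁻¹ ≡ 36 (mod 61), so λ ≡ 10.
  x = λ² - 32 - 10 = 100 - 42 ≡ 58; y = λ·(32 - 58) - 59 ≡ 47. → (58, 47)

(58, 47)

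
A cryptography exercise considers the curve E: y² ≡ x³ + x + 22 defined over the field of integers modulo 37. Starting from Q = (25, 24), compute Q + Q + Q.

O

Repeated addition: build up to 3Q.
2Q: tangent at (25, 24): λ = (3·25² + 1)/(2·24) ≡ 26/11. 11⁻¹ ≡ 27 (mod 37) since 11·27 = 297 ≡ 1, so λ ≡ 26·27 ≡ 36.
  x = λ² - 25 - 25 = 1296 - 50 ≡ 25; y = λ·(25 - 25) - 24 ≡ 13. → (25, 13)
3Q: (25, 13) + (25, 24): same x and y₁ ≡ -y₂, so the sum is O.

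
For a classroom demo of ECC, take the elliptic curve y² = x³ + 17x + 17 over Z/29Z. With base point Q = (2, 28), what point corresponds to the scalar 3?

(15, 15)

Repeated addition: build up to 3Q.
2Q: tangent at (2, 28): λ = (3·2² + 17)/(2·28) ≡ 0/27. 27⁻¹ ≡ 14 (mod 29) since 27·14 = 378 ≡ 1, so λ ≡ 0·14 ≡ 0.
  x = λ² - 2 - 2 = 0 - 4 ≡ 25; y = λ·(2 - 25) - 28 ≡ 1. → (25, 1)
3Q: (25, 1) + (2, 28). λ = (28 - 1)/(2 - 25) ≡ 27/6 mod 29. 6⁻¹ ≡ 5 (mod 29), so λ ≡ 19.
  x = λ² - 25 - 2 = 361 - 27 ≡ 15; y = λ·(25 - 15) - 1 ≡ 15. → (15, 15)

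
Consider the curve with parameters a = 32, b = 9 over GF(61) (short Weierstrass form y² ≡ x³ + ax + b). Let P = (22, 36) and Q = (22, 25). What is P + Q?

O

The two points share x = 22 and their y-coordinates satisfy 36 + 25 ≡ 0 (mod 61), so they are inverses. Their sum is the point at infinity.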